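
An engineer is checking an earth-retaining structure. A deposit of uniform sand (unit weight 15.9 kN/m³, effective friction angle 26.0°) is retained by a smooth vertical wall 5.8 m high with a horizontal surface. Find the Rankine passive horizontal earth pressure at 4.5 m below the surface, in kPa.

183 kPa

K_p = (1 + sin φ)/(1 − sin φ) = 2.561.
σ_h = K_p γ z = 2.561 × 15.9 × 4.5 = 183.2 kPa.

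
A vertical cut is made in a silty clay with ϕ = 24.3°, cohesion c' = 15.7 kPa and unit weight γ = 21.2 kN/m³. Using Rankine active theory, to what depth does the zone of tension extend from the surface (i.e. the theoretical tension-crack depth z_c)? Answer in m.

K_a = tan²(45° − 24.3°/2) = 0.4169; √K_a = 0.6457.
The active pressure is zero where K_a γ z = 2c√K_a, so z_c = 2c/(γ√K_a) = 2×15.7/(21.2×0.6457) = 2.294 m.

2.29 m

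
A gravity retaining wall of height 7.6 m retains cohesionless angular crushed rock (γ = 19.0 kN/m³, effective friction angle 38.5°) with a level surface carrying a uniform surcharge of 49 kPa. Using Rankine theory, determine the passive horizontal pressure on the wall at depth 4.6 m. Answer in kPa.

K_p = (1 + sin φ)/(1 − sin φ) = 4.298.
σ_v = γz + q = 19.0 × 4.6 + 49 = 136.4 kPa.
σ_h = K_p σ_v = 4.298 × 136.4 = 586.3 kPa.

586 kPa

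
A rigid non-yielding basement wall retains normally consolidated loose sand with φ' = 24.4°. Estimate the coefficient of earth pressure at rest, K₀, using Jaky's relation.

0.587

K₀ = 1 − sin φ' = 1 − sin 24.4° = 0.5869.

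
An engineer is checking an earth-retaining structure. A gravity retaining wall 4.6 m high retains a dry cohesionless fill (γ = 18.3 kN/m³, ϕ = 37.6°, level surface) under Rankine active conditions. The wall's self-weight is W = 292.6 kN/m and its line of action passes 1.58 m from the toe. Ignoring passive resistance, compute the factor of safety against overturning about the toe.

K_a = tan²(45° − 37.6°/2) = 0.2421.
P_a = ½K_aγH² = 0.5×0.2421×18.3×4.6² = 46.88 kN/m, acting at H/3 = 1.533 m above the base.
Overturning moment M_o = P_a × H/3 = 46.88 × 1.533 = 71.88.
Resisting moment M_r = W × 1.58 = 292.6 × 1.58 = 462.3.
FS_overturning = M_r/M_o = 462.3/71.88 = 6.432.

6.43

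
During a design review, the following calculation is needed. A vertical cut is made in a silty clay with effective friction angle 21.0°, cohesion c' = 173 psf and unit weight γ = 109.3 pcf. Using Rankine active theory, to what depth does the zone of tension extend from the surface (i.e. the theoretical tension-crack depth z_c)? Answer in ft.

4.61 ft

K_a = tan²(45° − 21.0°/2) = 0.4724; √K_a = 0.6873.
The active pressure is zero where K_a γ z = 2c√K_a, so z_c = 2c/(γ√K_a) = 2×173/(109.3×0.6873) = 4.606 ft.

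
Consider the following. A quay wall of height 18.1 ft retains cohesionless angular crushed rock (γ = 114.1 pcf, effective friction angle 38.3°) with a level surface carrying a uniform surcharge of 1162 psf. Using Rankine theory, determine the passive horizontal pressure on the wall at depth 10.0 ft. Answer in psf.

9810 psf

K_p = (1 + sin φ)/(1 − sin φ) = 4.260.
σ_v = γz + q = 114.1 × 10.0 + 1162 = 2303 psf.
σ_h = K_p σ_v = 4.260 × 2303 = 9811 psf.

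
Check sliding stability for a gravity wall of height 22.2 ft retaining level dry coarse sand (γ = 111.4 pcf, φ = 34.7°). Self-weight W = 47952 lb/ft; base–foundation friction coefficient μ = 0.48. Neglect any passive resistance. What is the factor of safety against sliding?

K_a = tan²(45° − 34.7°/2) = 0.2745.
P_a = ½K_aγH² = 0.5×0.2745×111.4×22.2² = 7535 lb/ft, acting at H/3 = 7.400 ft above the base.
FS_sliding = μW / P_a = 0.48×47952 / 7535 = 3.055.

3.05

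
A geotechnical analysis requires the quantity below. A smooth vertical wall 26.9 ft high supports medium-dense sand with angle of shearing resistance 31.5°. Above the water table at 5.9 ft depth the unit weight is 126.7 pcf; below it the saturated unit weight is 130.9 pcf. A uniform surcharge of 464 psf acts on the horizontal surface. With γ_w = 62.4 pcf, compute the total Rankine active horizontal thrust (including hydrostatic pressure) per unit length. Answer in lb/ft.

28000 lb/ft

K_a = tan²(45° − φ/2) = 0.3136.
γ' = 130.9 − 62.4 = 68.50 pcf. h₂ = H − d_w = 21.0 ft.
σ'_h: at surface K_a·q = 145.5; at WT K_a(q+γd_w) = 380.0; at base K_a(q+γd_w+γ'h₂) = 831.1 psf.
P₁ = ½(145.5+380.0)×5.9 = 1550; P₂ = ½(380.0+831.1)×21.0 = 12720; P_w = ½γ_w h₂² = 13760.
Total = 1550+12720+13760 = 28030 lb/ft.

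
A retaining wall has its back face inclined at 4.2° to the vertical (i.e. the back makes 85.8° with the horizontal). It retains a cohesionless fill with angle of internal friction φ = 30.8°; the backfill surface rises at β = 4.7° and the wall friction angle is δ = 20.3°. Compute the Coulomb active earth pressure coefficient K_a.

0.339

K_a = sin²(α+φ) / [sin²α · sin(α−δ) · (1 + √{sin(φ+δ)sin(φ−β) / (sin(α−δ)sin(α+β))})²].
With α = 85.8°, φ = 30.8°, δ = 20.3°, β = 4.7°: K_a = 0.3394.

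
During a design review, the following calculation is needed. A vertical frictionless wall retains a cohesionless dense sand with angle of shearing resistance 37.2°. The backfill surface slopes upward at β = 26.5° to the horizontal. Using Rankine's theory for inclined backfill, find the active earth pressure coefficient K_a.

K_a = cos β · (cos β − √(cos²β − cos²φ)) / (cos β + √(cos²β − cos²φ)).
cos β = 0.8949, cos φ = 0.7965, √(cos²β − cos²φ) = 0.4080.
K_a = 0.8949 × (0.8949 − 0.4080)/(0.8949 + 0.4080) = 0.3345.

0.334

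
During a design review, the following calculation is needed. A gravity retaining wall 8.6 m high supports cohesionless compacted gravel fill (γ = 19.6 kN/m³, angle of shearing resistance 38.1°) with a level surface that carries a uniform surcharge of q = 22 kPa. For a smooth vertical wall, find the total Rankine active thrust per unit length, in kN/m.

K_a = tan²(45° − φ/2) = 0.2368.
Soil triangle: ½ K_a γ H² = 0.5×0.2368×19.6×8.6² = 171.7 kN/m.
Surcharge rectangle: K_a q H = 0.2368×22×8.6 = 44.81 kN/m.
Total = 171.7 + 44.81 = 216.5 kN/m.

216 kN/m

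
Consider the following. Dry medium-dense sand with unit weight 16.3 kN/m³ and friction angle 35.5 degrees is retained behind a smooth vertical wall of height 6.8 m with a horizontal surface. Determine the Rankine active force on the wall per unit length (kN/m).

100.0 kN/m

K_a = tan²(45° − φ/2) = 0.2653.
P_a = ½ K_a γ H² = 0.5 × 0.2653 × 16.3 × 6.8² = 99.96 kN/m.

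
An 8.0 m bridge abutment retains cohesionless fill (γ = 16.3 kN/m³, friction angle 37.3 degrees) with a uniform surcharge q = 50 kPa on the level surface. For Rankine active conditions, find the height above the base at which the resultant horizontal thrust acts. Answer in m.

3.25 m

K_a = 0.2453.
Triangular part P₁ = ½K_aγH² = 128.0 at H/3 = 2.667 m; rectangular part P₂ = K_a q H = 98.14 at H/2 = 4.000 m.
ȳ = (P₁·2.667 + P₂·4.000)/(P₁+P₂) = 3.245 m.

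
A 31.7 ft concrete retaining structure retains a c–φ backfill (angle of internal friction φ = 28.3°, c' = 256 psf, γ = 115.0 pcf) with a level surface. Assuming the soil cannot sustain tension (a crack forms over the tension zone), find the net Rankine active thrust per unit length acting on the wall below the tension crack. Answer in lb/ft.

K_a = 0.3568; √K_a = 0.5973.
Tension-crack depth z_c = 2c/(γ√K_a) = 2×256/(115.0×0.5973) = 7.454 ft.
σ_a at base = K_a γ H − 2c√K_a = 0.3568×115.0×31.7 − 2×256×0.5973 = 994.8 psf.
P_a = ½ × 994.8 × (H − z_c) = 0.5×994.8×24.25 = 12060 lb/ft.

12100 lb/ft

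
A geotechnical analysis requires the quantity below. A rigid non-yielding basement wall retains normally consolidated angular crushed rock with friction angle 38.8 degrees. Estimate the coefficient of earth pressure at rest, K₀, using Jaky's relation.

K₀ = 1 − sin φ' = 1 − sin 38.8° = 0.3734.

0.373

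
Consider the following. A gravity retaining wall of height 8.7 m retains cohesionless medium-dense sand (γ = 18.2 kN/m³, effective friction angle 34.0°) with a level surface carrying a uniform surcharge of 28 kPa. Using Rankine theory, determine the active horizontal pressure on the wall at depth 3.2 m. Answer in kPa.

K_a = (1 − sin φ)/(1 + sin φ) = 0.2827.
σ_v = γz + q = 18.2 × 3.2 + 28 = 86.24 kPa.
σ_h = K_a σ_v = 0.2827 × 86.24 = 24.38 kPa.

24.4 kPa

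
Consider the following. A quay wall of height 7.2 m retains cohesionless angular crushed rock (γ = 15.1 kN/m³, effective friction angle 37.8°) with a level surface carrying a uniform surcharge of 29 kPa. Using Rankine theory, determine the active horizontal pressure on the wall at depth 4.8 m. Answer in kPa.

K_a = (1 − sin φ)/(1 + sin φ) = 0.2400.
σ_v = γz + q = 15.1 × 4.8 + 29 = 101.5 kPa.
σ_h = K_a σ_v = 0.2400 × 101.5 = 24.35 kPa.

24.4 kPa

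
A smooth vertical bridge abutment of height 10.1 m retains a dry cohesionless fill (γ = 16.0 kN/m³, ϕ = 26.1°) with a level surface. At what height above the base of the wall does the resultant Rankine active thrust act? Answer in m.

K_a = 0.3889.
The pressure distribution is triangular, so the resultant acts at H/3 above the base = 10.1/3 = 3.367 m.

3.37 m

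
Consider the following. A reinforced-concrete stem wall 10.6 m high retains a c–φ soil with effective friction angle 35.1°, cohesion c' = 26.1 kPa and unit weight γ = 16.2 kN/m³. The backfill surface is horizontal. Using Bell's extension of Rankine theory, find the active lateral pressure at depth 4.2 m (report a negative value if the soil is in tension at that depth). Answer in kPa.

K_a = (1 − sin φ)/(1 + sin φ) = 0.2698.
σ_a = K_a γ z − 2c√K_a = 0.2698×16.2×4.2 − 2×26.1×0.5195 = -8.756 kPa.

-8.76 kPa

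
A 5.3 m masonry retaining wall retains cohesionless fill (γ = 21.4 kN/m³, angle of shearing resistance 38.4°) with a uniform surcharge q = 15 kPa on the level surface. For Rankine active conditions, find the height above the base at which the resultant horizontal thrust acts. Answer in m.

K_a = 0.2337.
Triangular part P₁ = ½K_aγH² = 70.24 at H/3 = 1.767 m; rectangular part P₂ = K_a q H = 18.58 at H/2 = 2.650 m.
ȳ = (P₁·1.767 + P₂·2.650)/(P₁+P₂) = 1.951 m.

1.95 m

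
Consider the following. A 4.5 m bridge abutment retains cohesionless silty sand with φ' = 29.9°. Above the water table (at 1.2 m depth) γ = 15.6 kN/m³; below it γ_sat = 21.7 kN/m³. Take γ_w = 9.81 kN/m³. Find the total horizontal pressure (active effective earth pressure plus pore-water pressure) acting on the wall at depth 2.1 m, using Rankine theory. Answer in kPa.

18.7 kPa

K_a = (1 − sin φ)/(1 + sin φ) = 0.3347.
γ' = 21.7 − 9.81 = 11.89 kN/m³.
Effective vertical stress at 2.1 m: σ'_v = 15.6×1.2 + 11.89×0.900 = 29.42 kPa.
σ'_h = K_a σ'_v = 0.3347 × 29.42 = 9.847 kPa; u = γ_w × 0.900 = 8.829 kPa.
Total σ_h = 9.847 + 8.829 = 18.68 kPa.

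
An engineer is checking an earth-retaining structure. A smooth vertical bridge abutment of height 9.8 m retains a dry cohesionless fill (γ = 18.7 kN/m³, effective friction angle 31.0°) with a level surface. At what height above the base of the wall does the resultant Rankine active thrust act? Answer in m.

K_a = 0.3201.
The pressure distribution is triangular, so the resultant acts at H/3 above the base = 9.8/3 = 3.267 m.

3.27 m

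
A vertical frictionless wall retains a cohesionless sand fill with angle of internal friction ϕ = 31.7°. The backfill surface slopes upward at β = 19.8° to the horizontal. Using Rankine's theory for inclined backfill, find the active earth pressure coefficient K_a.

K_a = cos β · (cos β − √(cos²β − cos²φ)) / (cos β + √(cos²β − cos²φ)).
cos β = 0.9409, cos φ = 0.8508, √(cos²β − cos²φ) = 0.4017.
K_a = 0.9409 × (0.9409 − 0.4017)/(0.9409 + 0.4017) = 0.3778.

0.378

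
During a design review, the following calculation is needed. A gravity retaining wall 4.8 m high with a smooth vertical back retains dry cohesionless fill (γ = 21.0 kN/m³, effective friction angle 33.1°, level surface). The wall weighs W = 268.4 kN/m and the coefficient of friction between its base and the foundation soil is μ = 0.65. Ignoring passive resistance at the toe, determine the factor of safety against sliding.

2.46

K_a = tan²(45° − 33.1°/2) = 0.2936.
P_a = ½K_aγH² = 0.5×0.2936×21.0×4.8² = 71.02 kN/m, acting at H/3 = 1.600 m above the base.
FS_sliding = μW / P_a = 0.65×268.4 / 71.02 = 2.456.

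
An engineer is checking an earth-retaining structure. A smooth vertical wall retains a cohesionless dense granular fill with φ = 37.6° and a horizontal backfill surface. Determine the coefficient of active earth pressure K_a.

K_a = tan²(45° − φ/2) = tan²(26.20°) = 0.2421.

0.242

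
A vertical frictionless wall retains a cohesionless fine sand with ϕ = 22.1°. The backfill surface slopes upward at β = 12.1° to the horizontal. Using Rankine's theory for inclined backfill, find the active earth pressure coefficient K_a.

K_a = cos β · (cos β − √(cos²β − cos²φ)) / (cos β + √(cos²β − cos²φ)).
cos β = 0.9778, cos φ = 0.9265, √(cos²β − cos²φ) = 0.3124.
K_a = 0.9778 × (0.9778 − 0.3124)/(0.9778 + 0.3124) = 0.5042.

0.504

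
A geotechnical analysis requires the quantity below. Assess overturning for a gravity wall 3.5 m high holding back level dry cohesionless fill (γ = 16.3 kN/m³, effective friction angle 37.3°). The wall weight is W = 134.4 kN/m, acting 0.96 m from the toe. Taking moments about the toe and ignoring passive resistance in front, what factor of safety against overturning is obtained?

4.52

K_a = tan²(45° − 37.3°/2) = 0.2453.
P_a = ½K_aγH² = 0.5×0.2453×16.3×3.5² = 24.49 kN/m, acting at H/3 = 1.167 m above the base.
Overturning moment M_o = P_a × H/3 = 24.49 × 1.167 = 28.58.
Resisting moment M_r = W × 0.96 = 134.4 × 0.96 = 129.0.
FS_overturning = M_r/M_o = 129.0/28.58 = 4.515.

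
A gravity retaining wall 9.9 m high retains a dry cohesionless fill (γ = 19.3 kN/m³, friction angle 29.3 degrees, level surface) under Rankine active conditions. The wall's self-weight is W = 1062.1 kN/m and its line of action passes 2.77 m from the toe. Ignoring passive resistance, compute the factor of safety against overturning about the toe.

K_a = tan²(45° − 29.3°/2) = 0.3428.
P_a = ½K_aγH² = 0.5×0.3428×19.3×9.9² = 324.3 kN/m, acting at H/3 = 3.300 m above the base.
Overturning moment M_o = P_a × H/3 = 324.3 × 3.300 = 1070.
Resisting moment M_r = W × 2.77 = 1062.1 × 2.77 = 2942.
FS_overturning = M_r/M_o = 2942/1070 = 2.749.

2.75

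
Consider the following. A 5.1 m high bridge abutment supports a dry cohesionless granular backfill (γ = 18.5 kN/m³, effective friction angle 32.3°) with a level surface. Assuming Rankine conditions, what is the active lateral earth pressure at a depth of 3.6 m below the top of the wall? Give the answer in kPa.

K_a = (1 − sin φ)/(1 + sin φ) = 0.3035.
σ_h = K_a γ z = 0.3035 × 18.5 × 3.6 = 20.21 kPa.

20.2 kPa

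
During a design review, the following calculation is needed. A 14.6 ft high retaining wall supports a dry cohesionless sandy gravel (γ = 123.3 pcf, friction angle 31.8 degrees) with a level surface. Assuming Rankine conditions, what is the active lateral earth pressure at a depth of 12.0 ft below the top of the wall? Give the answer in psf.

K_a = (1 − sin φ)/(1 + sin φ) = 0.3098.
σ_h = K_a γ z = 0.3098 × 123.3 × 12.0 = 458.4 psf.

458 psf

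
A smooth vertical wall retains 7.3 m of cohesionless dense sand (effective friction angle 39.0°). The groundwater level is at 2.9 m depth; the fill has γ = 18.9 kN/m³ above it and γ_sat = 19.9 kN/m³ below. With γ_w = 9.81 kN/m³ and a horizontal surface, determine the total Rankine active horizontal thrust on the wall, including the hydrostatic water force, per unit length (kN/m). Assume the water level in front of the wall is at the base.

K_a = tan²(45° − φ/2) = 0.2275.
γ' = 19.9 − 9.81 = 10.09 kN/m³. Depth below WT = 4.4 m.
σ'_h at WT = K_a γ d_w = 12.47 kPa; at base = 12.47 + K_a γ' × 4.4 = 22.57 kPa.
P₁ (0–2.9 m) = ½×12.47×2.9 = 18.08. P₂ (2.9–7.3 m) = ½(12.47+22.57)×4.4 = 77.09.
P_w = ½ γ_w h₂² = 0.5×9.81×4.4² = 94.96. Total = 18.08+77.09+94.96 = 190.1 kN/m.

190 kN/m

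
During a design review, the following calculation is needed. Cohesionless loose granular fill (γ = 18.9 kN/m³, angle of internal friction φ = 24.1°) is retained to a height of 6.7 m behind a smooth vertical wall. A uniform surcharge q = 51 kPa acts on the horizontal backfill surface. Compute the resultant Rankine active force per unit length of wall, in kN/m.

322 kN/m

K_a = tan²(45° − φ/2) = 0.4201.
Soil triangle: ½ K_a γ H² = 0.5×0.4201×18.9×6.7² = 178.2 kN/m.
Surcharge rectangle: K_a q H = 0.4201×51×6.7 = 143.6 kN/m.
Total = 178.2 + 143.6 = 321.8 kN/m.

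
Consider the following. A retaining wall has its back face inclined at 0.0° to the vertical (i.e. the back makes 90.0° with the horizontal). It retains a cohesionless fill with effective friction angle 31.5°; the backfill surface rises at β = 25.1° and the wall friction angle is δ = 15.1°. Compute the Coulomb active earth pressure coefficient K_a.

K_a = sin²(α+φ) / [sin²α · sin(α−δ) · (1 + √{sin(φ+δ)sin(φ−β) / (sin(α−δ)sin(α+β))})²].
With α = 90.0°, φ = 31.5°, δ = 15.1°, β = 25.1°: K_a = 0.4426.

0.443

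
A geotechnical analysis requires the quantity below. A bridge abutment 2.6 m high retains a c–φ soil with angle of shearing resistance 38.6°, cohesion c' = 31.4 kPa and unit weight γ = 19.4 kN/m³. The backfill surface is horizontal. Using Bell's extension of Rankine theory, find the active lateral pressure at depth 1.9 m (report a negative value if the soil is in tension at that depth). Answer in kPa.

-21.7 kPa

K_a = (1 − sin φ)/(1 + sin φ) = 0.2316.
σ_a = K_a γ z − 2c√K_a = 0.2316×19.4×1.9 − 2×31.4×0.4813 = -21.69 kPa.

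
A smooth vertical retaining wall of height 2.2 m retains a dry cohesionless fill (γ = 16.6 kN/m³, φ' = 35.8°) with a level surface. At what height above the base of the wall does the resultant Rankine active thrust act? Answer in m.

0.733 m

K_a = 0.2619.
The pressure distribution is triangular, so the resultant acts at H/3 above the base = 2.2/3 = 0.7333 m.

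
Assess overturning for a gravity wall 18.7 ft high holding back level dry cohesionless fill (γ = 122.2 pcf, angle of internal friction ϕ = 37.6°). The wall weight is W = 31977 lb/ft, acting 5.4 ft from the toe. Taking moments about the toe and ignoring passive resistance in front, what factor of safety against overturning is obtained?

K_a = tan²(45° − 37.6°/2) = 0.2421.
P_a = ½K_aγH² = 0.5×0.2421×122.2×18.7² = 5173 lb/ft, acting at H/3 = 6.233 ft above the base.
Overturning moment M_o = P_a × H/3 = 5173 × 6.233 = 32250.
Resisting moment M_r = W × 5.4 = 31977 × 5.4 = 172700.
FS_overturning = M_r/M_o = 172700/32250 = 5.355.

5.35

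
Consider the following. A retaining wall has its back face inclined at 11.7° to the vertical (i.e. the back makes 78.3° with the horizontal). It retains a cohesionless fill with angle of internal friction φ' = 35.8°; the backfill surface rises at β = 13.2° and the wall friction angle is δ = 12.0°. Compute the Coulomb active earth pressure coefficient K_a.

0.391

K_a = sin²(α+φ) / [sin²α · sin(α−δ) · (1 + √{sin(φ+δ)sin(φ−β) / (sin(α−δ)sin(α+β))})²].
With α = 78.3°, φ = 35.8°, δ = 12.0°, β = 13.2°: K_a = 0.3911.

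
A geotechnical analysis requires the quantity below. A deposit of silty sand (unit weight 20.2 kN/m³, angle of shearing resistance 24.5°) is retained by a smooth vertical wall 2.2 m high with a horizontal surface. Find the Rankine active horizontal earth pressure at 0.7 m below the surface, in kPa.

K_a = (1 − sin φ)/(1 + sin φ) = 0.4137.
σ_h = K_a γ z = 0.4137 × 20.2 × 0.7 = 5.850 kPa.

5.85 kPa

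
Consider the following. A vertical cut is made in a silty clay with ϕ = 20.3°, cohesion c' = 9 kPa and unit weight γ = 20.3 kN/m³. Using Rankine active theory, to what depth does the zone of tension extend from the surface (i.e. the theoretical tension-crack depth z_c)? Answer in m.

K_a = tan²(45° − 20.3°/2) = 0.4849; √K_a = 0.6963.
The active pressure is zero where K_a γ z = 2c√K_a, so z_c = 2c/(γ√K_a) = 2×9/(20.3×0.6963) = 1.273 m.

1.27 m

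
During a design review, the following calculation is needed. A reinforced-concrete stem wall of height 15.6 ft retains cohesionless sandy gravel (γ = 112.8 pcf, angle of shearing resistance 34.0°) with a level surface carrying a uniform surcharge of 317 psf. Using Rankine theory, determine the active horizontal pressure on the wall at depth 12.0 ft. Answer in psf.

K_a = (1 − sin φ)/(1 + sin φ) = 0.2827.
σ_v = γz + q = 112.8 × 12.0 + 317 = 1671 psf.
σ_h = K_a σ_v = 0.2827 × 1671 = 472.3 psf.

472 psf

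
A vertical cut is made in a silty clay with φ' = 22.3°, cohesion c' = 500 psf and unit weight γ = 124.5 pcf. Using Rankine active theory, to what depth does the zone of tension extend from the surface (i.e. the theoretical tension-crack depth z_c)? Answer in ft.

K_a = tan²(45° − 22.3°/2) = 0.4498; √K_a = 0.6707.
The active pressure is zero where K_a γ z = 2c√K_a, so z_c = 2c/(γ√K_a) = 2×500/(124.5×0.6707) = 11.98 ft.

12.0 ft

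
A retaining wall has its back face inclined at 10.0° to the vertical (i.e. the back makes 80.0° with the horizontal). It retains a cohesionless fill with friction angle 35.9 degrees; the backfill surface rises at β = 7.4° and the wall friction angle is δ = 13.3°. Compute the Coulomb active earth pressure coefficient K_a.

0.343

K_a = sin²(α+φ) / [sin²α · sin(α−δ) · (1 + √{sin(φ+δ)sin(φ−β) / (sin(α−δ)sin(α+β))})²].
With α = 80.0°, φ = 35.9°, δ = 13.3°, β = 7.4°: K_a = 0.3430.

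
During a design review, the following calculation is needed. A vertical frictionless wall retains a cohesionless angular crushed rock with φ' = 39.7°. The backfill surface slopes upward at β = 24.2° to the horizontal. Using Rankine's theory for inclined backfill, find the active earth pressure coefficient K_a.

0.275

K_a = cos β · (cos β − √(cos²β − cos²φ)) / (cos β + √(cos²β − cos²φ)).
cos β = 0.9121, cos φ = 0.7694, √(cos²β − cos²φ) = 0.4899.
K_a = 0.9121 × (0.9121 − 0.4899)/(0.9121 + 0.4899) = 0.2747.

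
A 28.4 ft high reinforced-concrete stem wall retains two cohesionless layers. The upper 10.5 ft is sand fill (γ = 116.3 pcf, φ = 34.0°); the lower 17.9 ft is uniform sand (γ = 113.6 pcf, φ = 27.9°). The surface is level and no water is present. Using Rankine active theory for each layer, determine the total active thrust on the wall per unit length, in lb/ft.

K_a1 = tan²(45°−34.0°/2) = 0.2827; K_a2 = tan²(45°−27.9°/2) = 0.3625.
Layer 1: σ at base = K_a1 γ₁ h₁ = 345.2 psf; P₁ = ½×345.2×10.5 = 1812.
Layer 2: σ_v at top = γ₁h₁ = 1221; σ_h top = K_a2×1221 = 442.6; σ_h base = K_a2×(1221+113.6×17.9) = 1180.
P₂ = ½(442.6+1180)×17.9 = 14520. Total P_a = 1812+14520 = 16330 lb/ft.

16300 lb/ft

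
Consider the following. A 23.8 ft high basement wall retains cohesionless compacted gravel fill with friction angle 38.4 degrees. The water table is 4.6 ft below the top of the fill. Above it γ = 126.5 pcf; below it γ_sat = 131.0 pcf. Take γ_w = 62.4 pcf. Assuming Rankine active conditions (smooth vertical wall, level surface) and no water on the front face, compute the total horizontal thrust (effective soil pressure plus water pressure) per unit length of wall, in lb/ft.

17400 lb/ft

K_a = tan²(45° − φ/2) = 0.2337.
γ' = 131.0 − 62.4 = 68.60 pcf. Depth below WT = 19.2 ft.
σ'_h at WT = K_a γ d_w = 136.0 psf; at base = 136.0 + K_a γ' × 19.2 = 443.8 psf.
P₁ (0–4.6 ft) = ½×136.0×4.6 = 312.8. P₂ (4.6–23.8 ft) = ½(136.0+443.8)×19.2 = 5566.
P_w = ½ γ_w h₂² = 0.5×62.4×19.2² = 11500. Total = 312.8+5566+11500 = 17380 lb/ft.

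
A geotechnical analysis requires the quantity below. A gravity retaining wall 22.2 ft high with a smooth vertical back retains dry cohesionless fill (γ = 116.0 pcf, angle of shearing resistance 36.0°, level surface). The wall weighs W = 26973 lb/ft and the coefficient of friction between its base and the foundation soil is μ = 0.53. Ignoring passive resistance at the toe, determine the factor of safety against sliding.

1.93

K_a = tan²(45° − 36.0°/2) = 0.2596.
P_a = ½K_aγH² = 0.5×0.2596×116.0×22.2² = 7421 lb/ft, acting at H/3 = 7.400 ft above the base.
FS_sliding = μW / P_a = 0.53×26973 / 7421 = 1.926.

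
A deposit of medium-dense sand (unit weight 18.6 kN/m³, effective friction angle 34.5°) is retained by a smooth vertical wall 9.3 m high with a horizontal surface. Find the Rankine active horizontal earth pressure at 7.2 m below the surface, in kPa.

37.1 kPa

K_a = (1 − sin φ)/(1 + sin φ) = 0.2768.
σ_h = K_a γ z = 0.2768 × 18.6 × 7.2 = 37.07 kPa.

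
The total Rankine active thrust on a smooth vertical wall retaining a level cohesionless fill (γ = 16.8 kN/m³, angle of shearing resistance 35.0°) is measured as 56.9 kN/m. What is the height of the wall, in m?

K_a = 0.2710. P_a = ½ K_a γ H² ⇒ H = √(2P_a/(K_a γ)).
H = √(2×56.9/(0.2710×16.8)) = 5.000 m.

5.00 m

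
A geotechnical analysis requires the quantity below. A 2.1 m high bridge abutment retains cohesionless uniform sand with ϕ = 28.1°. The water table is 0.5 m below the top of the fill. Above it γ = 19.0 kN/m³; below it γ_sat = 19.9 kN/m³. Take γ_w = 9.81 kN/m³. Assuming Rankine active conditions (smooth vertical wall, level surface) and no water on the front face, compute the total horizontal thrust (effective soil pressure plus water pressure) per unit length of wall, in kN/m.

K_a = tan²(45° − φ/2) = 0.3596.
γ' = 19.9 − 9.81 = 10.09 kN/m³. Depth below WT = 1.6 m.
σ'_h at WT = K_a γ d_w = 3.416 kPa; at base = 3.416 + K_a γ' × 1.6 = 9.222 kPa.
P₁ (0–0.5 m) = ½×3.416×0.5 = 0.8541. P₂ (0.5–2.1 m) = ½(3.416+9.222)×1.6 = 10.11.
P_w = ½ γ_w h₂² = 0.5×9.81×1.6² = 12.56. Total = 0.8541+10.11+12.56 = 23.52 kN/m.

23.5 kN/m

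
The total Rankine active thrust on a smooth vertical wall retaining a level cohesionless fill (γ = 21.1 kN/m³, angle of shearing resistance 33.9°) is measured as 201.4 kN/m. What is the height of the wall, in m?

8.20 m

K_a = 0.2839. P_a = ½ K_a γ H² ⇒ H = √(2P_a/(K_a γ)).
H = √(2×201.4/(0.2839×21.1)) = 8.200 m.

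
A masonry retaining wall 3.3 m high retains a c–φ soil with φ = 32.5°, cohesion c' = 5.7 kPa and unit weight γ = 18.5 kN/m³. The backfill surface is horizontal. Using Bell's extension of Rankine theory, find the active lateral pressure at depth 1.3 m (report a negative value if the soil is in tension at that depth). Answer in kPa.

0.984 kPa

K_a = (1 − sin φ)/(1 + sin φ) = 0.3010.
σ_a = K_a γ z − 2c√K_a = 0.3010×18.5×1.3 − 2×5.7×0.5486 = 0.9844 kPa.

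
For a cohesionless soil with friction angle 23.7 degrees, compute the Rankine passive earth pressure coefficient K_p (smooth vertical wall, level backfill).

2.34

K_p = (1 + sin φ)/(1 − sin φ) = tan²(45° + 23.7°/2) = 2.344.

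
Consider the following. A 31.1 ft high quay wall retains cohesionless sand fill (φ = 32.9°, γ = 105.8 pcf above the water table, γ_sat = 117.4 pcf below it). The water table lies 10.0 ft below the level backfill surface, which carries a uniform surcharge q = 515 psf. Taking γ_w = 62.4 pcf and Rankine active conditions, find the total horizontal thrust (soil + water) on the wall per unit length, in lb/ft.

K_a = tan²(45° − φ/2) = 0.2960.
γ' = 117.4 − 62.4 = 55.00 pcf. h₂ = H − d_w = 21.1 ft.
σ'_h: at surface K_a·q = 152.5; at WT K_a(q+γd_w) = 465.7; at base K_a(q+γd_w+γ'h₂) = 809.2 psf.
P₁ = ½(152.5+465.7)×10.0 = 3091; P₂ = ½(465.7+809.2)×21.1 = 13450; P_w = ½γ_w h₂² = 13890.
Total = 3091+13450+13890 = 30430 lb/ft.

30400 lb/ft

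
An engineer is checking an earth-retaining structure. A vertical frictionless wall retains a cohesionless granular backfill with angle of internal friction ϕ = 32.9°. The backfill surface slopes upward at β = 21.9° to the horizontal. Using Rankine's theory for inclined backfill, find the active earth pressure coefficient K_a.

0.374

K_a = cos β · (cos β − √(cos²β − cos²φ)) / (cos β + √(cos²β − cos²φ)).
cos β = 0.9278, cos φ = 0.8396, √(cos²β − cos²φ) = 0.3949.
K_a = 0.9278 × (0.9278 − 0.3949)/(0.9278 + 0.3949) = 0.3739.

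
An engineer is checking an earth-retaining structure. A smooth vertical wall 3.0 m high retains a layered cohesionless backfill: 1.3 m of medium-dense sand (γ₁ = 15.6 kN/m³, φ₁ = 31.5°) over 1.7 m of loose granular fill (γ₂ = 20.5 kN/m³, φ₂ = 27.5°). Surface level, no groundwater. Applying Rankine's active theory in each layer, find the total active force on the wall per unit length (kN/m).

K_a1 = tan²(45°−31.5°/2) = 0.3136; K_a2 = tan²(45°−27.5°/2) = 0.3682.
Layer 1: σ at base = K_a1 γ₁ h₁ = 6.360 kPa; P₁ = ½×6.360×1.3 = 4.134.
Layer 2: σ_v at top = γ₁h₁ = 20.28; σ_h top = K_a2×20.28 = 7.468; σ_h base = K_a2×(20.28+20.5×1.7) = 20.30.
P₂ = ½(7.468+20.30)×1.7 = 23.60. Total P_a = 4.134+23.60 = 27.74 kN/m.

27.7 kN/m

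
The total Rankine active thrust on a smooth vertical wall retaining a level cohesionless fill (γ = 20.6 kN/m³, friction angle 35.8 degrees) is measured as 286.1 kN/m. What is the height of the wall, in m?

K_a = 0.2619. P_a = ½ K_a γ H² ⇒ H = √(2P_a/(K_a γ)).
H = √(2×286.1/(0.2619×20.6)) = 10.30 m.

10.3 m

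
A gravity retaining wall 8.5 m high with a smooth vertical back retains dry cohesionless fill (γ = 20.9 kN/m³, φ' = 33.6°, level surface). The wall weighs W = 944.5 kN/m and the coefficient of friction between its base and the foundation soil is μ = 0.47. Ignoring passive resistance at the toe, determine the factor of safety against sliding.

K_a = tan²(45° − 33.6°/2) = 0.2875.
P_a = ½K_aγH² = 0.5×0.2875×20.9×8.5² = 217.1 kN/m, acting at H/3 = 2.833 m above the base.
FS_sliding = μW / P_a = 0.47×944.5 / 217.1 = 2.045.

2.05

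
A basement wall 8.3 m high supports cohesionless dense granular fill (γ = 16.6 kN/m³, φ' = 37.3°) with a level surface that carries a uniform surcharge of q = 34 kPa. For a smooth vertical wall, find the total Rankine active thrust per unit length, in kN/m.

210 kN/m

K_a = tan²(45° − φ/2) = 0.2453.
Soil triangle: ½ K_a γ H² = 0.5×0.2453×16.6×8.3² = 140.3 kN/m.
Surcharge rectangle: K_a q H = 0.2453×34×8.3 = 69.23 kN/m.
Total = 140.3 + 69.23 = 209.5 kN/m.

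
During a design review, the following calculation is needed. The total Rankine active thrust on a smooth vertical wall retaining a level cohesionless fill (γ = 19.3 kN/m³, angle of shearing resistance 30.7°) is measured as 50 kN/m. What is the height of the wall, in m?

K_a = 0.3240. P_a = ½ K_a γ H² ⇒ H = √(2P_a/(K_a γ)).
H = √(2×50/(0.3240×19.3)) = 3.999 m.

4.00 m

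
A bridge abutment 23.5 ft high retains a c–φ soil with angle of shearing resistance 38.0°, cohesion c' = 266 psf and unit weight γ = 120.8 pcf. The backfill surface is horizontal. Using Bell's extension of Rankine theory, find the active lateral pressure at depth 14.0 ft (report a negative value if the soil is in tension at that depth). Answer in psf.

K_a = (1 − sin φ)/(1 + sin φ) = 0.2379.
σ_a = K_a γ z − 2c√K_a = 0.2379×120.8×14.0 − 2×266×0.4877 = 142.8 psf.

143 psf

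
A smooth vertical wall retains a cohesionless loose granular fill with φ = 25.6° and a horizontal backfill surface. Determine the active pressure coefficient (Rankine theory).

0.397

K_a = (1 − sin φ)/(1 + sin φ) = (1 − sin 25.6°)/(1 + sin 25.6°) = 0.3966.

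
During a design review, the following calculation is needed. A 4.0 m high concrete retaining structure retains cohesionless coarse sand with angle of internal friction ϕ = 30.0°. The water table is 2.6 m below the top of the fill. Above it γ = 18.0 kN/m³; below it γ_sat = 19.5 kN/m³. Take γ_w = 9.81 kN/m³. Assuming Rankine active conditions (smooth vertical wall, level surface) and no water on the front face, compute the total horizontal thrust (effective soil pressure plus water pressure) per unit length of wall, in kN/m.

K_a = tan²(45° − φ/2) = 0.3333.
γ' = 19.5 − 9.81 = 9.690 kN/m³. Depth below WT = 1.4 m.
σ'_h at WT = K_a γ d_w = 15.60 kPa; at base = 15.60 + K_a γ' × 1.4 = 20.12 kPa.
P₁ (0–2.6 m) = ½×15.60×2.6 = 20.28. P₂ (2.6–4.0 m) = ½(15.60+20.12)×1.4 = 25.01.
P_w = ½ γ_w h₂² = 0.5×9.81×1.4² = 9.614. Total = 20.28+25.01+9.614 = 54.90 kN/m.

54.9 kN/m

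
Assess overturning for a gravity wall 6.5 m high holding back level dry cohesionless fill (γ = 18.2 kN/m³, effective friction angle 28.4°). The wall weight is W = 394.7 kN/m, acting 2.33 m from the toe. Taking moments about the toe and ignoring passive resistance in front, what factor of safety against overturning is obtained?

K_a = tan²(45° − 28.4°/2) = 0.3554.
P_a = ½K_aγH² = 0.5×0.3554×18.2×6.5² = 136.6 kN/m, acting at H/3 = 2.167 m above the base.
Overturning moment M_o = P_a × H/3 = 136.6 × 2.167 = 296.0.
Resisting moment M_r = W × 2.33 = 394.7 × 2.33 = 919.7.
FS_overturning = M_r/M_o = 919.7/296.0 = 3.107.

3.11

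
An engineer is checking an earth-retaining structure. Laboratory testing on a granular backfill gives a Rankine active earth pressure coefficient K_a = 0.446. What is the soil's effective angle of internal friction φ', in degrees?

22.5°

K_a = tan²(45° − φ/2) ⇒ 45° − φ/2 = arctan(√0.446) = 33.74°.
φ = 2(45° − 33.74°) = 22.53°.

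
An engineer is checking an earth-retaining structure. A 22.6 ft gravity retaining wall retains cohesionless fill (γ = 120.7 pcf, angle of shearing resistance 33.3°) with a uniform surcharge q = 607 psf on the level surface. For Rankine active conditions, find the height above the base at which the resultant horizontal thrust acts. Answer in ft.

8.69 ft

K_a = 0.2911.
Triangular part P₁ = ½K_aγH² = 8974 at H/3 = 7.533 ft; rectangular part P₂ = K_a q H = 3994 at H/2 = 11.30 ft.
ȳ = (P₁·7.533 + P₂·11.30)/(P₁+P₂) = 8.693 ft.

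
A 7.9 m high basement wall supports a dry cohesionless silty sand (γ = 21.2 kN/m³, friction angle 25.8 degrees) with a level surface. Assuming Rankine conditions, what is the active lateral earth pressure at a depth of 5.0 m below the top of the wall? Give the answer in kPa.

41.7 kPa

K_a = (1 − sin φ)/(1 + sin φ) = 0.3935.
σ_h = K_a γ z = 0.3935 × 21.2 × 5.0 = 41.71 kPa.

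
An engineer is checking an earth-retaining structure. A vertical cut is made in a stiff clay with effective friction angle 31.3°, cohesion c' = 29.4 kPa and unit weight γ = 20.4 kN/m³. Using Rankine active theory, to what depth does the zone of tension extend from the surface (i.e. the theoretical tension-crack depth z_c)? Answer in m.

K_a = tan²(45° − 31.3°/2) = 0.3162; √K_a = 0.5623.
The active pressure is zero where K_a γ z = 2c√K_a, so z_c = 2c/(γ√K_a) = 2×29.4/(20.4×0.5623) = 5.126 m.

5.13 m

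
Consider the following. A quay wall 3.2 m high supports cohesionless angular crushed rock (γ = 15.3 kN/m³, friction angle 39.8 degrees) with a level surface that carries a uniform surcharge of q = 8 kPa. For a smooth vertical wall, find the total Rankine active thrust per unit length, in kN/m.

22.8 kN/m

K_a = tan²(45° − φ/2) = 0.2194.
Soil triangle: ½ K_a γ H² = 0.5×0.2194×15.3×3.2² = 17.19 kN/m.
Surcharge rectangle: K_a q H = 0.2194×8×3.2 = 5.617 kN/m.
Total = 17.19 + 5.617 = 22.81 kN/m.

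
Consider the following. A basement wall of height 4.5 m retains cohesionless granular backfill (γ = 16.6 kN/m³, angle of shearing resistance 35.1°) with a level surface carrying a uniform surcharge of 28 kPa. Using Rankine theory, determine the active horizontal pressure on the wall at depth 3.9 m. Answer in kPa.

K_a = (1 − sin φ)/(1 + sin φ) = 0.2698.
σ_v = γz + q = 16.6 × 3.9 + 28 = 92.74 kPa.
σ_h = K_a σ_v = 0.2698 × 92.74 = 25.02 kPa.

25.0 kPa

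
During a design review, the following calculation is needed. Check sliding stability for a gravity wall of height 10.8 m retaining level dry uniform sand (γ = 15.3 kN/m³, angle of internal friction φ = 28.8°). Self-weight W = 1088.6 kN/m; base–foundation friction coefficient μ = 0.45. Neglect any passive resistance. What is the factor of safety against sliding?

K_a = tan²(45° − 28.8°/2) = 0.3498.
P_a = ½K_aγH² = 0.5×0.3498×15.3×10.8² = 312.1 kN/m, acting at H/3 = 3.600 m above the base.
FS_sliding = μW / P_a = 0.45×1088.6 / 312.1 = 1.570.

1.57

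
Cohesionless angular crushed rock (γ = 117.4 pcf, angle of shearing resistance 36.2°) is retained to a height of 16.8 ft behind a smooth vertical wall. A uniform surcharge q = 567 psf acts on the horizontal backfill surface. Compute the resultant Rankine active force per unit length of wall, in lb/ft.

6720 lb/ft

K_a = tan²(45° − φ/2) = 0.2574.
Soil triangle: ½ K_a γ H² = 0.5×0.2574×117.4×16.8² = 4264 lb/ft.
Surcharge rectangle: K_a q H = 0.2574×567×16.8 = 2452 lb/ft.
Total = 4264 + 2452 = 6716 lb/ft.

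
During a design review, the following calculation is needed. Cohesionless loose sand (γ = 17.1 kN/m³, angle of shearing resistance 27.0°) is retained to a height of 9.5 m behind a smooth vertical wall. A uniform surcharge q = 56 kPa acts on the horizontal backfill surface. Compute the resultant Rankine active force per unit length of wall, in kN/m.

K_a = tan²(45° − φ/2) = 0.3755.
Soil triangle: ½ K_a γ H² = 0.5×0.3755×17.1×9.5² = 289.8 kN/m.
Surcharge rectangle: K_a q H = 0.3755×56×9.5 = 199.8 kN/m.
Total = 289.8 + 199.8 = 489.5 kN/m.

490 kN/m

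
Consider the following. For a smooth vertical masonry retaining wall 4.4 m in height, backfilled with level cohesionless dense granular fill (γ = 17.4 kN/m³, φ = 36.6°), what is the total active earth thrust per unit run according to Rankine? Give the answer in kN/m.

42.6 kN/m

K_a = tan²(45° − φ/2) = 0.2530.
P_a = ½ K_a γ H² = 0.5 × 0.2530 × 17.4 × 4.4² = 42.61 kN/m.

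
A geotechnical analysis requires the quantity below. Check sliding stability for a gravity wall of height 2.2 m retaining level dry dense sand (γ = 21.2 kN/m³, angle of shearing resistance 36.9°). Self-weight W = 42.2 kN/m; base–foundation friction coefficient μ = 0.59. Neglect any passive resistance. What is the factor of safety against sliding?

K_a = tan²(45° − 36.9°/2) = 0.2497.
P_a = ½K_aγH² = 0.5×0.2497×21.2×2.2² = 12.81 kN/m, acting at H/3 = 0.7333 m above the base.
FS_sliding = μW / P_a = 0.59×42.2 / 12.81 = 1.944.

1.94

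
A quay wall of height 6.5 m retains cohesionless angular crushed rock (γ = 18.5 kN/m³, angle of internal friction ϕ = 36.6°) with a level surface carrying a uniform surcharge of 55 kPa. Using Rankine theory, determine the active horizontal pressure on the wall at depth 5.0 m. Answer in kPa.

37.3 kPa

K_a = (1 − sin φ)/(1 + sin φ) = 0.2530.
σ_v = γz + q = 18.5 × 5.0 + 55 = 147.5 kPa.
σ_h = K_a σ_v = 0.2530 × 147.5 = 37.31 kPa.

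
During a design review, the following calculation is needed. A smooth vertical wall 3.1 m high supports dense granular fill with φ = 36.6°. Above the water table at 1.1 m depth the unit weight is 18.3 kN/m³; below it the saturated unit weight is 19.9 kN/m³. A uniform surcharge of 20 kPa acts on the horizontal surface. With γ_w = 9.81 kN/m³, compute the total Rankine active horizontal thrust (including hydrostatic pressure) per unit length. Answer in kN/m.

53.4 kN/m

K_a = tan²(45° − φ/2) = 0.2530.
γ' = 19.9 − 9.81 = 10.09 kN/m³. h₂ = H − d_w = 2.0 m.
σ'_h: at surface K_a·q = 5.059; at WT K_a(q+γd_w) = 10.15; at base K_a(q+γd_w+γ'h₂) = 15.26 kPa.
P₁ = ½(5.059+10.15)×1.1 = 8.366; P₂ = ½(10.15+15.26)×2.0 = 25.41; P_w = ½γ_w h₂² = 19.62.
Total = 8.366+25.41+19.62 = 53.39 kN/m.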